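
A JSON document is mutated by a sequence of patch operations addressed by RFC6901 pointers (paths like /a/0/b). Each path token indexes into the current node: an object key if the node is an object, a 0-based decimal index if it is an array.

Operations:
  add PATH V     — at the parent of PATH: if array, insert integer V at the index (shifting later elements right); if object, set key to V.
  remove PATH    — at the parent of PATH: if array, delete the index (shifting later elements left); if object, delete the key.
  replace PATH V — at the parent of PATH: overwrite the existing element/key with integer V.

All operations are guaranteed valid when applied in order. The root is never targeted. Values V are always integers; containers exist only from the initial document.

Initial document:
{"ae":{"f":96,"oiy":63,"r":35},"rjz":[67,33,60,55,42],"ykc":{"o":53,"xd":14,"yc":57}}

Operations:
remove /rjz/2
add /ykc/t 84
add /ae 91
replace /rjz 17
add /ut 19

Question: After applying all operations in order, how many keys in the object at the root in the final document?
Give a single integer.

After op 1 (remove /rjz/2): {"ae":{"f":96,"oiy":63,"r":35},"rjz":[67,33,55,42],"ykc":{"o":53,"xd":14,"yc":57}}
After op 2 (add /ykc/t 84): {"ae":{"f":96,"oiy":63,"r":35},"rjz":[67,33,55,42],"ykc":{"o":53,"t":84,"xd":14,"yc":57}}
After op 3 (add /ae 91): {"ae":91,"rjz":[67,33,55,42],"ykc":{"o":53,"t":84,"xd":14,"yc":57}}
After op 4 (replace /rjz 17): {"ae":91,"rjz":17,"ykc":{"o":53,"t":84,"xd":14,"yc":57}}
After op 5 (add /ut 19): {"ae":91,"rjz":17,"ut":19,"ykc":{"o":53,"t":84,"xd":14,"yc":57}}
Size at the root: 4

Answer: 4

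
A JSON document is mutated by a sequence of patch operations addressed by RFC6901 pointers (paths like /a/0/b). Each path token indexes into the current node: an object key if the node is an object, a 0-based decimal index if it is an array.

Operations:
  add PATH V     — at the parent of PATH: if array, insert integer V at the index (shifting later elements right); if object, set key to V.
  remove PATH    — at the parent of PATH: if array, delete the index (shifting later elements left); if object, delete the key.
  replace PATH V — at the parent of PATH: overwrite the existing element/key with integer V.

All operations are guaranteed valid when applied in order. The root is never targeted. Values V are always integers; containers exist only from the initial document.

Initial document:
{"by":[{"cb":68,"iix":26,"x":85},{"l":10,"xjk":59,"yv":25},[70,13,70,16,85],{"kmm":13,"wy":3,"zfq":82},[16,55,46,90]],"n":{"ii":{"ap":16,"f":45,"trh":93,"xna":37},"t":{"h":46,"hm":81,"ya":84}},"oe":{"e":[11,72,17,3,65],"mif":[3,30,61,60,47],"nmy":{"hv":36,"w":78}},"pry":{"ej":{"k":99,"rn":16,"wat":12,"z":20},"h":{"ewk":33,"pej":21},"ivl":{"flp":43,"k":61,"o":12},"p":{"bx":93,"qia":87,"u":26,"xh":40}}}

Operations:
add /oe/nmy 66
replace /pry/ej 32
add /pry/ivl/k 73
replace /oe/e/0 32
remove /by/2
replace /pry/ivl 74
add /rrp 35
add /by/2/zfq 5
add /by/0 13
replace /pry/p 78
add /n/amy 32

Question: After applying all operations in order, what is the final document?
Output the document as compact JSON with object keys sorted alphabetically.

Answer: {"by":[13,{"cb":68,"iix":26,"x":85},{"l":10,"xjk":59,"yv":25},{"kmm":13,"wy":3,"zfq":5},[16,55,46,90]],"n":{"amy":32,"ii":{"ap":16,"f":45,"trh":93,"xna":37},"t":{"h":46,"hm":81,"ya":84}},"oe":{"e":[32,72,17,3,65],"mif":[3,30,61,60,47],"nmy":66},"pry":{"ej":32,"h":{"ewk":33,"pej":21},"ivl":74,"p":78},"rrp":35}

Derivation:
After op 1 (add /oe/nmy 66): {"by":[{"cb":68,"iix":26,"x":85},{"l":10,"xjk":59,"yv":25},[70,13,70,16,85],{"kmm":13,"wy":3,"zfq":82},[16,55,46,90]],"n":{"ii":{"ap":16,"f":45,"trh":93,"xna":37},"t":{"h":46,"hm":81,"ya":84}},"oe":{"e":[11,72,17,3,65],"mif":[3,30,61,60,47],"nmy":66},"pry":{"ej":{"k":99,"rn":16,"wat":12,"z":20},"h":{"ewk":33,"pej":21},"ivl":{"flp":43,"k":61,"o":12},"p":{"bx":93,"qia":87,"u":26,"xh":40}}}
After op 2 (replace /pry/ej 32): {"by":[{"cb":68,"iix":26,"x":85},{"l":10,"xjk":59,"yv":25},[70,13,70,16,85],{"kmm":13,"wy":3,"zfq":82},[16,55,46,90]],"n":{"ii":{"ap":16,"f":45,"trh":93,"xna":37},"t":{"h":46,"hm":81,"ya":84}},"oe":{"e":[11,72,17,3,65],"mif":[3,30,61,60,47],"nmy":66},"pry":{"ej":32,"h":{"ewk":33,"pej":21},"ivl":{"flp":43,"k":61,"o":12},"p":{"bx":93,"qia":87,"u":26,"xh":40}}}
After op 3 (add /pry/ivl/k 73): {"by":[{"cb":68,"iix":26,"x":85},{"l":10,"xjk":59,"yv":25},[70,13,70,16,85],{"kmm":13,"wy":3,"zfq":82},[16,55,46,90]],"n":{"ii":{"ap":16,"f":45,"trh":93,"xna":37},"t":{"h":46,"hm":81,"ya":84}},"oe":{"e":[11,72,17,3,65],"mif":[3,30,61,60,47],"nmy":66},"pry":{"ej":32,"h":{"ewk":33,"pej":21},"ivl":{"flp":43,"k":73,"o":12},"p":{"bx":93,"qia":87,"u":26,"xh":40}}}
After op 4 (replace /oe/e/0 32): {"by":[{"cb":68,"iix":26,"x":85},{"l":10,"xjk":59,"yv":25},[70,13,70,16,85],{"kmm":13,"wy":3,"zfq":82},[16,55,46,90]],"n":{"ii":{"ap":16,"f":45,"trh":93,"xna":37},"t":{"h":46,"hm":81,"ya":84}},"oe":{"e":[32,72,17,3,65],"mif":[3,30,61,60,47],"nmy":66},"pry":{"ej":32,"h":{"ewk":33,"pej":21},"ivl":{"flp":43,"k":73,"o":12},"p":{"bx":93,"qia":87,"u":26,"xh":40}}}
After op 5 (remove /by/2): {"by":[{"cb":68,"iix":26,"x":85},{"l":10,"xjk":59,"yv":25},{"kmm":13,"wy":3,"zfq":82},[16,55,46,90]],"n":{"ii":{"ap":16,"f":45,"trh":93,"xna":37},"t":{"h":46,"hm":81,"ya":84}},"oe":{"e":[32,72,17,3,65],"mif":[3,30,61,60,47],"nmy":66},"pry":{"ej":32,"h":{"ewk":33,"pej":21},"ivl":{"flp":43,"k":73,"o":12},"p":{"bx":93,"qia":87,"u":26,"xh":40}}}
After op 6 (replace /pry/ivl 74): {"by":[{"cb":68,"iix":26,"x":85},{"l":10,"xjk":59,"yv":25},{"kmm":13,"wy":3,"zfq":82},[16,55,46,90]],"n":{"ii":{"ap":16,"f":45,"trh":93,"xna":37},"t":{"h":46,"hm":81,"ya":84}},"oe":{"e":[32,72,17,3,65],"mif":[3,30,61,60,47],"nmy":66},"pry":{"ej":32,"h":{"ewk":33,"pej":21},"ivl":74,"p":{"bx":93,"qia":87,"u":26,"xh":40}}}
After op 7 (add /rrp 35): {"by":[{"cb":68,"iix":26,"x":85},{"l":10,"xjk":59,"yv":25},{"kmm":13,"wy":3,"zfq":82},[16,55,46,90]],"n":{"ii":{"ap":16,"f":45,"trh":93,"xna":37},"t":{"h":46,"hm":81,"ya":84}},"oe":{"e":[32,72,17,3,65],"mif":[3,30,61,60,47],"nmy":66},"pry":{"ej":32,"h":{"ewk":33,"pej":21},"ivl":74,"p":{"bx":93,"qia":87,"u":26,"xh":40}},"rrp":35}
After op 8 (add /by/2/zfq 5): {"by":[{"cb":68,"iix":26,"x":85},{"l":10,"xjk":59,"yv":25},{"kmm":13,"wy":3,"zfq":5},[16,55,46,90]],"n":{"ii":{"ap":16,"f":45,"trh":93,"xna":37},"t":{"h":46,"hm":81,"ya":84}},"oe":{"e":[32,72,17,3,65],"mif":[3,30,61,60,47],"nmy":66},"pry":{"ej":32,"h":{"ewk":33,"pej":21},"ivl":74,"p":{"bx":93,"qia":87,"u":26,"xh":40}},"rrp":35}
After op 9 (add /by/0 13): {"by":[13,{"cb":68,"iix":26,"x":85},{"l":10,"xjk":59,"yv":25},{"kmm":13,"wy":3,"zfq":5},[16,55,46,90]],"n":{"ii":{"ap":16,"f":45,"trh":93,"xna":37},"t":{"h":46,"hm":81,"ya":84}},"oe":{"e":[32,72,17,3,65],"mif":[3,30,61,60,47],"nmy":66},"pry":{"ej":32,"h":{"ewk":33,"pej":21},"ivl":74,"p":{"bx":93,"qia":87,"u":26,"xh":40}},"rrp":35}
After op 10 (replace /pry/p 78): {"by":[13,{"cb":68,"iix":26,"x":85},{"l":10,"xjk":59,"yv":25},{"kmm":13,"wy":3,"zfq":5},[16,55,46,90]],"n":{"ii":{"ap":16,"f":45,"trh":93,"xna":37},"t":{"h":46,"hm":81,"ya":84}},"oe":{"e":[32,72,17,3,65],"mif":[3,30,61,60,47],"nmy":66},"pry":{"ej":32,"h":{"ewk":33,"pej":21},"ivl":74,"p":78},"rrp":35}
After op 11 (add /n/amy 32): {"by":[13,{"cb":68,"iix":26,"x":85},{"l":10,"xjk":59,"yv":25},{"kmm":13,"wy":3,"zfq":5},[16,55,46,90]],"n":{"amy":32,"ii":{"ap":16,"f":45,"trh":93,"xna":37},"t":{"h":46,"hm":81,"ya":84}},"oe":{"e":[32,72,17,3,65],"mif":[3,30,61,60,47],"nmy":66},"pry":{"ej":32,"h":{"ewk":33,"pej":21},"ivl":74,"p":78},"rrp":35}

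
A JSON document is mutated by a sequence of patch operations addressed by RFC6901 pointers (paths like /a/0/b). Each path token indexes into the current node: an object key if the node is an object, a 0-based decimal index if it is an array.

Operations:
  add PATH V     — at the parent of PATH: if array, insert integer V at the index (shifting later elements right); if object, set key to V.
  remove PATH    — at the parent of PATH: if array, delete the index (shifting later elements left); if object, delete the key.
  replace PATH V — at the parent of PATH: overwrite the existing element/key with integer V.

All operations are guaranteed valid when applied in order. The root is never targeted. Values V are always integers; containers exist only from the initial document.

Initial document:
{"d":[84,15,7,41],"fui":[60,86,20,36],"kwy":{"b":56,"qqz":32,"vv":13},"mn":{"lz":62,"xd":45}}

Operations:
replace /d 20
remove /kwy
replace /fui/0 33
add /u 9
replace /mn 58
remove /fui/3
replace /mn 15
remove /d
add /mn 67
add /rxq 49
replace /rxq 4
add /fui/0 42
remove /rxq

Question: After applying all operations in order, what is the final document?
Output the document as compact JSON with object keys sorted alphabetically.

Answer: {"fui":[42,33,86,20],"mn":67,"u":9}

Derivation:
After op 1 (replace /d 20): {"d":20,"fui":[60,86,20,36],"kwy":{"b":56,"qqz":32,"vv":13},"mn":{"lz":62,"xd":45}}
After op 2 (remove /kwy): {"d":20,"fui":[60,86,20,36],"mn":{"lz":62,"xd":45}}
After op 3 (replace /fui/0 33): {"d":20,"fui":[33,86,20,36],"mn":{"lz":62,"xd":45}}
After op 4 (add /u 9): {"d":20,"fui":[33,86,20,36],"mn":{"lz":62,"xd":45},"u":9}
After op 5 (replace /mn 58): {"d":20,"fui":[33,86,20,36],"mn":58,"u":9}
After op 6 (remove /fui/3): {"d":20,"fui":[33,86,20],"mn":58,"u":9}
After op 7 (replace /mn 15): {"d":20,"fui":[33,86,20],"mn":15,"u":9}
After op 8 (remove /d): {"fui":[33,86,20],"mn":15,"u":9}
After op 9 (add /mn 67): {"fui":[33,86,20],"mn":67,"u":9}
After op 10 (add /rxq 49): {"fui":[33,86,20],"mn":67,"rxq":49,"u":9}
After op 11 (replace /rxq 4): {"fui":[33,86,20],"mn":67,"rxq":4,"u":9}
After op 12 (add /fui/0 42): {"fui":[42,33,86,20],"mn":67,"rxq":4,"u":9}
After op 13 (remove /rxq): {"fui":[42,33,86,20],"mn":67,"u":9}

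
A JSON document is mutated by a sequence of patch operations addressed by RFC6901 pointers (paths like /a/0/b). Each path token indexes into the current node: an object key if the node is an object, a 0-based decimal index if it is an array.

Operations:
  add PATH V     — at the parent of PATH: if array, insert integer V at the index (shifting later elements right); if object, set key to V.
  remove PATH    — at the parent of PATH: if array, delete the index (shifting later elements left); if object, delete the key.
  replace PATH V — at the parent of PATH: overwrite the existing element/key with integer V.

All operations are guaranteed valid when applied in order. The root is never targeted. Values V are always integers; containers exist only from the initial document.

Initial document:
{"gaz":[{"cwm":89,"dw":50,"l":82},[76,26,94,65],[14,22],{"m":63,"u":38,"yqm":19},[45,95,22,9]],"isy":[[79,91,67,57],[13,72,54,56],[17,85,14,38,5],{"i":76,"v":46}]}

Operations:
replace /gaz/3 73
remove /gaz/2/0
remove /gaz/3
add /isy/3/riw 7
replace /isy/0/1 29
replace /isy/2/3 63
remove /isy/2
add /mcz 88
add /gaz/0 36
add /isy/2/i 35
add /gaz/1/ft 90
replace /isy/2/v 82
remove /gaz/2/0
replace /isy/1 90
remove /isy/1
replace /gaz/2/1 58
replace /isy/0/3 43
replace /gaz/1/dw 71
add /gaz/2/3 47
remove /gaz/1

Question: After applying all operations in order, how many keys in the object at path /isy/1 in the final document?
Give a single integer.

Answer: 3

Derivation:
After op 1 (replace /gaz/3 73): {"gaz":[{"cwm":89,"dw":50,"l":82},[76,26,94,65],[14,22],73,[45,95,22,9]],"isy":[[79,91,67,57],[13,72,54,56],[17,85,14,38,5],{"i":76,"v":46}]}
After op 2 (remove /gaz/2/0): {"gaz":[{"cwm":89,"dw":50,"l":82},[76,26,94,65],[22],73,[45,95,22,9]],"isy":[[79,91,67,57],[13,72,54,56],[17,85,14,38,5],{"i":76,"v":46}]}
After op 3 (remove /gaz/3): {"gaz":[{"cwm":89,"dw":50,"l":82},[76,26,94,65],[22],[45,95,22,9]],"isy":[[79,91,67,57],[13,72,54,56],[17,85,14,38,5],{"i":76,"v":46}]}
After op 4 (add /isy/3/riw 7): {"gaz":[{"cwm":89,"dw":50,"l":82},[76,26,94,65],[22],[45,95,22,9]],"isy":[[79,91,67,57],[13,72,54,56],[17,85,14,38,5],{"i":76,"riw":7,"v":46}]}
After op 5 (replace /isy/0/1 29): {"gaz":[{"cwm":89,"dw":50,"l":82},[76,26,94,65],[22],[45,95,22,9]],"isy":[[79,29,67,57],[13,72,54,56],[17,85,14,38,5],{"i":76,"riw":7,"v":46}]}
After op 6 (replace /isy/2/3 63): {"gaz":[{"cwm":89,"dw":50,"l":82},[76,26,94,65],[22],[45,95,22,9]],"isy":[[79,29,67,57],[13,72,54,56],[17,85,14,63,5],{"i":76,"riw":7,"v":46}]}
After op 7 (remove /isy/2): {"gaz":[{"cwm":89,"dw":50,"l":82},[76,26,94,65],[22],[45,95,22,9]],"isy":[[79,29,67,57],[13,72,54,56],{"i":76,"riw":7,"v":46}]}
After op 8 (add /mcz 88): {"gaz":[{"cwm":89,"dw":50,"l":82},[76,26,94,65],[22],[45,95,22,9]],"isy":[[79,29,67,57],[13,72,54,56],{"i":76,"riw":7,"v":46}],"mcz":88}
After op 9 (add /gaz/0 36): {"gaz":[36,{"cwm":89,"dw":50,"l":82},[76,26,94,65],[22],[45,95,22,9]],"isy":[[79,29,67,57],[13,72,54,56],{"i":76,"riw":7,"v":46}],"mcz":88}
After op 10 (add /isy/2/i 35): {"gaz":[36,{"cwm":89,"dw":50,"l":82},[76,26,94,65],[22],[45,95,22,9]],"isy":[[79,29,67,57],[13,72,54,56],{"i":35,"riw":7,"v":46}],"mcz":88}
After op 11 (add /gaz/1/ft 90): {"gaz":[36,{"cwm":89,"dw":50,"ft":90,"l":82},[76,26,94,65],[22],[45,95,22,9]],"isy":[[79,29,67,57],[13,72,54,56],{"i":35,"riw":7,"v":46}],"mcz":88}
After op 12 (replace /isy/2/v 82): {"gaz":[36,{"cwm":89,"dw":50,"ft":90,"l":82},[76,26,94,65],[22],[45,95,22,9]],"isy":[[79,29,67,57],[13,72,54,56],{"i":35,"riw":7,"v":82}],"mcz":88}
After op 13 (remove /gaz/2/0): {"gaz":[36,{"cwm":89,"dw":50,"ft":90,"l":82},[26,94,65],[22],[45,95,22,9]],"isy":[[79,29,67,57],[13,72,54,56],{"i":35,"riw":7,"v":82}],"mcz":88}
After op 14 (replace /isy/1 90): {"gaz":[36,{"cwm":89,"dw":50,"ft":90,"l":82},[26,94,65],[22],[45,95,22,9]],"isy":[[79,29,67,57],90,{"i":35,"riw":7,"v":82}],"mcz":88}
After op 15 (remove /isy/1): {"gaz":[36,{"cwm":89,"dw":50,"ft":90,"l":82},[26,94,65],[22],[45,95,22,9]],"isy":[[79,29,67,57],{"i":35,"riw":7,"v":82}],"mcz":88}
After op 16 (replace /gaz/2/1 58): {"gaz":[36,{"cwm":89,"dw":50,"ft":90,"l":82},[26,58,65],[22],[45,95,22,9]],"isy":[[79,29,67,57],{"i":35,"riw":7,"v":82}],"mcz":88}
After op 17 (replace /isy/0/3 43): {"gaz":[36,{"cwm":89,"dw":50,"ft":90,"l":82},[26,58,65],[22],[45,95,22,9]],"isy":[[79,29,67,43],{"i":35,"riw":7,"v":82}],"mcz":88}
After op 18 (replace /gaz/1/dw 71): {"gaz":[36,{"cwm":89,"dw":71,"ft":90,"l":82},[26,58,65],[22],[45,95,22,9]],"isy":[[79,29,67,43],{"i":35,"riw":7,"v":82}],"mcz":88}
After op 19 (add /gaz/2/3 47): {"gaz":[36,{"cwm":89,"dw":71,"ft":90,"l":82},[26,58,65,47],[22],[45,95,22,9]],"isy":[[79,29,67,43],{"i":35,"riw":7,"v":82}],"mcz":88}
After op 20 (remove /gaz/1): {"gaz":[36,[26,58,65,47],[22],[45,95,22,9]],"isy":[[79,29,67,43],{"i":35,"riw":7,"v":82}],"mcz":88}
Size at path /isy/1: 3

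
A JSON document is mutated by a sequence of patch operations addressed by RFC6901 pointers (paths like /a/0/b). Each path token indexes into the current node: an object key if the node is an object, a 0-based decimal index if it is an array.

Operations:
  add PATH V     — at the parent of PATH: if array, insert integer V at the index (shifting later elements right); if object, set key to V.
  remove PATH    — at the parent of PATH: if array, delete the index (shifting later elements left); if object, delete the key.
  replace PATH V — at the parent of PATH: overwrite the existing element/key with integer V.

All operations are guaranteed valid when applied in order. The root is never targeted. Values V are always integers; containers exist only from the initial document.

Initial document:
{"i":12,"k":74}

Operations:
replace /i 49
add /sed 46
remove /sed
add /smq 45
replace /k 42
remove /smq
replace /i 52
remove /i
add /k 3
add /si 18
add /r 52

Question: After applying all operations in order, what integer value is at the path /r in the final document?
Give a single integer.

After op 1 (replace /i 49): {"i":49,"k":74}
After op 2 (add /sed 46): {"i":49,"k":74,"sed":46}
After op 3 (remove /sed): {"i":49,"k":74}
After op 4 (add /smq 45): {"i":49,"k":74,"smq":45}
After op 5 (replace /k 42): {"i":49,"k":42,"smq":45}
After op 6 (remove /smq): {"i":49,"k":42}
After op 7 (replace /i 52): {"i":52,"k":42}
After op 8 (remove /i): {"k":42}
After op 9 (add /k 3): {"k":3}
After op 10 (add /si 18): {"k":3,"si":18}
After op 11 (add /r 52): {"k":3,"r":52,"si":18}
Value at /r: 52

Answer: 52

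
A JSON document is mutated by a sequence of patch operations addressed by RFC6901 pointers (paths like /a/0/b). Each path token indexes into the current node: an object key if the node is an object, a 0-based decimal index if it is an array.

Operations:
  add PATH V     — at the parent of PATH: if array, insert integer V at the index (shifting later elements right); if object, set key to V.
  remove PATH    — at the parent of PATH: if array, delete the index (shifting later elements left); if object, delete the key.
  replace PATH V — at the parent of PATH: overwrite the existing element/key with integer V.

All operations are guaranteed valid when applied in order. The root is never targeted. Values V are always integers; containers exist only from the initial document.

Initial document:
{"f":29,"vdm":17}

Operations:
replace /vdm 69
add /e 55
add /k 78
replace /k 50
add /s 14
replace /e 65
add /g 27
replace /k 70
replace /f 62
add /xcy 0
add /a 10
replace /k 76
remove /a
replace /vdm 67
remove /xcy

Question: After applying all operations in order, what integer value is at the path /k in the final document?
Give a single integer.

After op 1 (replace /vdm 69): {"f":29,"vdm":69}
After op 2 (add /e 55): {"e":55,"f":29,"vdm":69}
After op 3 (add /k 78): {"e":55,"f":29,"k":78,"vdm":69}
After op 4 (replace /k 50): {"e":55,"f":29,"k":50,"vdm":69}
After op 5 (add /s 14): {"e":55,"f":29,"k":50,"s":14,"vdm":69}
After op 6 (replace /e 65): {"e":65,"f":29,"k":50,"s":14,"vdm":69}
After op 7 (add /g 27): {"e":65,"f":29,"g":27,"k":50,"s":14,"vdm":69}
After op 8 (replace /k 70): {"e":65,"f":29,"g":27,"k":70,"s":14,"vdm":69}
After op 9 (replace /f 62): {"e":65,"f":62,"g":27,"k":70,"s":14,"vdm":69}
After op 10 (add /xcy 0): {"e":65,"f":62,"g":27,"k":70,"s":14,"vdm":69,"xcy":0}
After op 11 (add /a 10): {"a":10,"e":65,"f":62,"g":27,"k":70,"s":14,"vdm":69,"xcy":0}
After op 12 (replace /k 76): {"a":10,"e":65,"f":62,"g":27,"k":76,"s":14,"vdm":69,"xcy":0}
After op 13 (remove /a): {"e":65,"f":62,"g":27,"k":76,"s":14,"vdm":69,"xcy":0}
After op 14 (replace /vdm 67): {"e":65,"f":62,"g":27,"k":76,"s":14,"vdm":67,"xcy":0}
After op 15 (remove /xcy): {"e":65,"f":62,"g":27,"k":76,"s":14,"vdm":67}
Value at /k: 76

Answer: 76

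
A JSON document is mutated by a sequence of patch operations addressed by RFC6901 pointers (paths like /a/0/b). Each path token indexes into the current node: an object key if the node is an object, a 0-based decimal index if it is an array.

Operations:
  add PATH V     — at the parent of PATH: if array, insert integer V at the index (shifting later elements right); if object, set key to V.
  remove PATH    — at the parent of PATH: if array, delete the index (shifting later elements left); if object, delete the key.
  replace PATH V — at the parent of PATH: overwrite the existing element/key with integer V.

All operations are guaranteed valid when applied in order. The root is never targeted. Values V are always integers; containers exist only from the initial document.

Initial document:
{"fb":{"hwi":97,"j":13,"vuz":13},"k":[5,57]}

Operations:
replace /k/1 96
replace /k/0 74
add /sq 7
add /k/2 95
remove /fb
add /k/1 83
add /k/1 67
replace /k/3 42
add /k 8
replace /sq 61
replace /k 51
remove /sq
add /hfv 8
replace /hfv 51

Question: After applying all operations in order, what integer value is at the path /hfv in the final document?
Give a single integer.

Answer: 51

Derivation:
After op 1 (replace /k/1 96): {"fb":{"hwi":97,"j":13,"vuz":13},"k":[5,96]}
After op 2 (replace /k/0 74): {"fb":{"hwi":97,"j":13,"vuz":13},"k":[74,96]}
After op 3 (add /sq 7): {"fb":{"hwi":97,"j":13,"vuz":13},"k":[74,96],"sq":7}
After op 4 (add /k/2 95): {"fb":{"hwi":97,"j":13,"vuz":13},"k":[74,96,95],"sq":7}
After op 5 (remove /fb): {"k":[74,96,95],"sq":7}
After op 6 (add /k/1 83): {"k":[74,83,96,95],"sq":7}
After op 7 (add /k/1 67): {"k":[74,67,83,96,95],"sq":7}
After op 8 (replace /k/3 42): {"k":[74,67,83,42,95],"sq":7}
After op 9 (add /k 8): {"k":8,"sq":7}
After op 10 (replace /sq 61): {"k":8,"sq":61}
After op 11 (replace /k 51): {"k":51,"sq":61}
After op 12 (remove /sq): {"k":51}
After op 13 (add /hfv 8): {"hfv":8,"k":51}
After op 14 (replace /hfv 51): {"hfv":51,"k":51}
Value at /hfv: 51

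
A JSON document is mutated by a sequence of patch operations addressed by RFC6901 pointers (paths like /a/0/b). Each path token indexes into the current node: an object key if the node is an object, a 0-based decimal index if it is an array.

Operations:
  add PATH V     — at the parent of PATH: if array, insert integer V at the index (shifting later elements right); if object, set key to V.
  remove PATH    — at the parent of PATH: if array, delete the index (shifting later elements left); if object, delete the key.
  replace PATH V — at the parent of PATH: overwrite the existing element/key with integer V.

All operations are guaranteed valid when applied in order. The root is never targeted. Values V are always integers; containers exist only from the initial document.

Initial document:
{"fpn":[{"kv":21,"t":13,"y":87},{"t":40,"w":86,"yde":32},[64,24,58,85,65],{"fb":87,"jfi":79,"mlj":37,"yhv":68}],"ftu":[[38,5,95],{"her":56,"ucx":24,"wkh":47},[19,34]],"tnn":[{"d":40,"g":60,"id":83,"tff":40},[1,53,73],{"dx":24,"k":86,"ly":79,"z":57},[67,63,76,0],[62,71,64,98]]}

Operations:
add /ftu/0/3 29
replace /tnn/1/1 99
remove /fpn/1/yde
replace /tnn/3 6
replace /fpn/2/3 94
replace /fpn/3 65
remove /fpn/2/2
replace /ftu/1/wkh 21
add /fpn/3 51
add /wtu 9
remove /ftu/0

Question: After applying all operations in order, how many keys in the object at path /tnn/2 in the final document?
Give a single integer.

Answer: 4

Derivation:
After op 1 (add /ftu/0/3 29): {"fpn":[{"kv":21,"t":13,"y":87},{"t":40,"w":86,"yde":32},[64,24,58,85,65],{"fb":87,"jfi":79,"mlj":37,"yhv":68}],"ftu":[[38,5,95,29],{"her":56,"ucx":24,"wkh":47},[19,34]],"tnn":[{"d":40,"g":60,"id":83,"tff":40},[1,53,73],{"dx":24,"k":86,"ly":79,"z":57},[67,63,76,0],[62,71,64,98]]}
After op 2 (replace /tnn/1/1 99): {"fpn":[{"kv":21,"t":13,"y":87},{"t":40,"w":86,"yde":32},[64,24,58,85,65],{"fb":87,"jfi":79,"mlj":37,"yhv":68}],"ftu":[[38,5,95,29],{"her":56,"ucx":24,"wkh":47},[19,34]],"tnn":[{"d":40,"g":60,"id":83,"tff":40},[1,99,73],{"dx":24,"k":86,"ly":79,"z":57},[67,63,76,0],[62,71,64,98]]}
After op 3 (remove /fpn/1/yde): {"fpn":[{"kv":21,"t":13,"y":87},{"t":40,"w":86},[64,24,58,85,65],{"fb":87,"jfi":79,"mlj":37,"yhv":68}],"ftu":[[38,5,95,29],{"her":56,"ucx":24,"wkh":47},[19,34]],"tnn":[{"d":40,"g":60,"id":83,"tff":40},[1,99,73],{"dx":24,"k":86,"ly":79,"z":57},[67,63,76,0],[62,71,64,98]]}
After op 4 (replace /tnn/3 6): {"fpn":[{"kv":21,"t":13,"y":87},{"t":40,"w":86},[64,24,58,85,65],{"fb":87,"jfi":79,"mlj":37,"yhv":68}],"ftu":[[38,5,95,29],{"her":56,"ucx":24,"wkh":47},[19,34]],"tnn":[{"d":40,"g":60,"id":83,"tff":40},[1,99,73],{"dx":24,"k":86,"ly":79,"z":57},6,[62,71,64,98]]}
After op 5 (replace /fpn/2/3 94): {"fpn":[{"kv":21,"t":13,"y":87},{"t":40,"w":86},[64,24,58,94,65],{"fb":87,"jfi":79,"mlj":37,"yhv":68}],"ftu":[[38,5,95,29],{"her":56,"ucx":24,"wkh":47},[19,34]],"tnn":[{"d":40,"g":60,"id":83,"tff":40},[1,99,73],{"dx":24,"k":86,"ly":79,"z":57},6,[62,71,64,98]]}
After op 6 (replace /fpn/3 65): {"fpn":[{"kv":21,"t":13,"y":87},{"t":40,"w":86},[64,24,58,94,65],65],"ftu":[[38,5,95,29],{"her":56,"ucx":24,"wkh":47},[19,34]],"tnn":[{"d":40,"g":60,"id":83,"tff":40},[1,99,73],{"dx":24,"k":86,"ly":79,"z":57},6,[62,71,64,98]]}
After op 7 (remove /fpn/2/2): {"fpn":[{"kv":21,"t":13,"y":87},{"t":40,"w":86},[64,24,94,65],65],"ftu":[[38,5,95,29],{"her":56,"ucx":24,"wkh":47},[19,34]],"tnn":[{"d":40,"g":60,"id":83,"tff":40},[1,99,73],{"dx":24,"k":86,"ly":79,"z":57},6,[62,71,64,98]]}
After op 8 (replace /ftu/1/wkh 21): {"fpn":[{"kv":21,"t":13,"y":87},{"t":40,"w":86},[64,24,94,65],65],"ftu":[[38,5,95,29],{"her":56,"ucx":24,"wkh":21},[19,34]],"tnn":[{"d":40,"g":60,"id":83,"tff":40},[1,99,73],{"dx":24,"k":86,"ly":79,"z":57},6,[62,71,64,98]]}
After op 9 (add /fpn/3 51): {"fpn":[{"kv":21,"t":13,"y":87},{"t":40,"w":86},[64,24,94,65],51,65],"ftu":[[38,5,95,29],{"her":56,"ucx":24,"wkh":21},[19,34]],"tnn":[{"d":40,"g":60,"id":83,"tff":40},[1,99,73],{"dx":24,"k":86,"ly":79,"z":57},6,[62,71,64,98]]}
After op 10 (add /wtu 9): {"fpn":[{"kv":21,"t":13,"y":87},{"t":40,"w":86},[64,24,94,65],51,65],"ftu":[[38,5,95,29],{"her":56,"ucx":24,"wkh":21},[19,34]],"tnn":[{"d":40,"g":60,"id":83,"tff":40},[1,99,73],{"dx":24,"k":86,"ly":79,"z":57},6,[62,71,64,98]],"wtu":9}
After op 11 (remove /ftu/0): {"fpn":[{"kv":21,"t":13,"y":87},{"t":40,"w":86},[64,24,94,65],51,65],"ftu":[{"her":56,"ucx":24,"wkh":21},[19,34]],"tnn":[{"d":40,"g":60,"id":83,"tff":40},[1,99,73],{"dx":24,"k":86,"ly":79,"z":57},6,[62,71,64,98]],"wtu":9}
Size at path /tnn/2: 4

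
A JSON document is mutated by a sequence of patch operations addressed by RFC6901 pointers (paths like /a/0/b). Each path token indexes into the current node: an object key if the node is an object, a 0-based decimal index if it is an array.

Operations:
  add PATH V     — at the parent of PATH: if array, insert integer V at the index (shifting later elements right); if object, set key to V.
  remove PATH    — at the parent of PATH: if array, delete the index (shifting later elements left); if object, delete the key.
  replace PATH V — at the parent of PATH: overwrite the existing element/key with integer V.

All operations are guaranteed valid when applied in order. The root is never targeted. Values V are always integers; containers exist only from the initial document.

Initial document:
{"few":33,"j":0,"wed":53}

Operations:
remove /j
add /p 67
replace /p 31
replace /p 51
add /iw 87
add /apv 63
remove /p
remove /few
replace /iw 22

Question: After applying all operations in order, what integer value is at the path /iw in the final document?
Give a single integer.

After op 1 (remove /j): {"few":33,"wed":53}
After op 2 (add /p 67): {"few":33,"p":67,"wed":53}
After op 3 (replace /p 31): {"few":33,"p":31,"wed":53}
After op 4 (replace /p 51): {"few":33,"p":51,"wed":53}
After op 5 (add /iw 87): {"few":33,"iw":87,"p":51,"wed":53}
After op 6 (add /apv 63): {"apv":63,"few":33,"iw":87,"p":51,"wed":53}
After op 7 (remove /p): {"apv":63,"few":33,"iw":87,"wed":53}
After op 8 (remove /few): {"apv":63,"iw":87,"wed":53}
After op 9 (replace /iw 22): {"apv":63,"iw":22,"wed":53}
Value at /iw: 22

Answer: 22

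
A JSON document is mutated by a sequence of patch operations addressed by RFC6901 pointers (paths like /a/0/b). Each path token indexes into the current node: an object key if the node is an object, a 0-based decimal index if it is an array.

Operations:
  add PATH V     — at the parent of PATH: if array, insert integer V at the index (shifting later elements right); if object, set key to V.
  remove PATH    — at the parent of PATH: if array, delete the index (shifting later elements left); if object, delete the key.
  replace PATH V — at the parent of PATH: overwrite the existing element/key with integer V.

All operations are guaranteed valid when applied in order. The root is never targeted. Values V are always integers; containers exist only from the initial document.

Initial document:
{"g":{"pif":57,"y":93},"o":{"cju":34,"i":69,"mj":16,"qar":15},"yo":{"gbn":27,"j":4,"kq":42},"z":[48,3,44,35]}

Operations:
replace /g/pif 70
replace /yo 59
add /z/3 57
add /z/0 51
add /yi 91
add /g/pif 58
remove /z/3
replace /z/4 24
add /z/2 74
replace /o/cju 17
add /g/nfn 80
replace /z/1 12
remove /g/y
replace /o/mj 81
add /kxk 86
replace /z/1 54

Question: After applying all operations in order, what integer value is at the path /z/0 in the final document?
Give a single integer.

Answer: 51

Derivation:
After op 1 (replace /g/pif 70): {"g":{"pif":70,"y":93},"o":{"cju":34,"i":69,"mj":16,"qar":15},"yo":{"gbn":27,"j":4,"kq":42},"z":[48,3,44,35]}
After op 2 (replace /yo 59): {"g":{"pif":70,"y":93},"o":{"cju":34,"i":69,"mj":16,"qar":15},"yo":59,"z":[48,3,44,35]}
After op 3 (add /z/3 57): {"g":{"pif":70,"y":93},"o":{"cju":34,"i":69,"mj":16,"qar":15},"yo":59,"z":[48,3,44,57,35]}
After op 4 (add /z/0 51): {"g":{"pif":70,"y":93},"o":{"cju":34,"i":69,"mj":16,"qar":15},"yo":59,"z":[51,48,3,44,57,35]}
After op 5 (add /yi 91): {"g":{"pif":70,"y":93},"o":{"cju":34,"i":69,"mj":16,"qar":15},"yi":91,"yo":59,"z":[51,48,3,44,57,35]}
After op 6 (add /g/pif 58): {"g":{"pif":58,"y":93},"o":{"cju":34,"i":69,"mj":16,"qar":15},"yi":91,"yo":59,"z":[51,48,3,44,57,35]}
After op 7 (remove /z/3): {"g":{"pif":58,"y":93},"o":{"cju":34,"i":69,"mj":16,"qar":15},"yi":91,"yo":59,"z":[51,48,3,57,35]}
After op 8 (replace /z/4 24): {"g":{"pif":58,"y":93},"o":{"cju":34,"i":69,"mj":16,"qar":15},"yi":91,"yo":59,"z":[51,48,3,57,24]}
After op 9 (add /z/2 74): {"g":{"pif":58,"y":93},"o":{"cju":34,"i":69,"mj":16,"qar":15},"yi":91,"yo":59,"z":[51,48,74,3,57,24]}
After op 10 (replace /o/cju 17): {"g":{"pif":58,"y":93},"o":{"cju":17,"i":69,"mj":16,"qar":15},"yi":91,"yo":59,"z":[51,48,74,3,57,24]}
After op 11 (add /g/nfn 80): {"g":{"nfn":80,"pif":58,"y":93},"o":{"cju":17,"i":69,"mj":16,"qar":15},"yi":91,"yo":59,"z":[51,48,74,3,57,24]}
After op 12 (replace /z/1 12): {"g":{"nfn":80,"pif":58,"y":93},"o":{"cju":17,"i":69,"mj":16,"qar":15},"yi":91,"yo":59,"z":[51,12,74,3,57,24]}
After op 13 (remove /g/y): {"g":{"nfn":80,"pif":58},"o":{"cju":17,"i":69,"mj":16,"qar":15},"yi":91,"yo":59,"z":[51,12,74,3,57,24]}
After op 14 (replace /o/mj 81): {"g":{"nfn":80,"pif":58},"o":{"cju":17,"i":69,"mj":81,"qar":15},"yi":91,"yo":59,"z":[51,12,74,3,57,24]}
After op 15 (add /kxk 86): {"g":{"nfn":80,"pif":58},"kxk":86,"o":{"cju":17,"i":69,"mj":81,"qar":15},"yi":91,"yo":59,"z":[51,12,74,3,57,24]}
After op 16 (replace /z/1 54): {"g":{"nfn":80,"pif":58},"kxk":86,"o":{"cju":17,"i":69,"mj":81,"qar":15},"yi":91,"yo":59,"z":[51,54,74,3,57,24]}
Value at /z/0: 51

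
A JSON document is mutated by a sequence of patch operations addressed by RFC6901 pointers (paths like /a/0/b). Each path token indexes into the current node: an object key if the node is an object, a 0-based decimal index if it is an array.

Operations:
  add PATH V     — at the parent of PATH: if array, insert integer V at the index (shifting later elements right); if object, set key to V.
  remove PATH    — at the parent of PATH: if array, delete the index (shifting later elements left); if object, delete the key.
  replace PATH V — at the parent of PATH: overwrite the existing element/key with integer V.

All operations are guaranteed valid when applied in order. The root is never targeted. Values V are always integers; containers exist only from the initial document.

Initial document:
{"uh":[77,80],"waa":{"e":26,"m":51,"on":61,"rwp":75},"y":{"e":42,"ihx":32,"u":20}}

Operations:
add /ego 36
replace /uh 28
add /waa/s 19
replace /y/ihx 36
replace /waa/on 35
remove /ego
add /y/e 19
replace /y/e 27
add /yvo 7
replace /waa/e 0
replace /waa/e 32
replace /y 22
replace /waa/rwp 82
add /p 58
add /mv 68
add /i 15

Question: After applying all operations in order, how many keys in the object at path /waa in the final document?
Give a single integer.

Answer: 5

Derivation:
After op 1 (add /ego 36): {"ego":36,"uh":[77,80],"waa":{"e":26,"m":51,"on":61,"rwp":75},"y":{"e":42,"ihx":32,"u":20}}
After op 2 (replace /uh 28): {"ego":36,"uh":28,"waa":{"e":26,"m":51,"on":61,"rwp":75},"y":{"e":42,"ihx":32,"u":20}}
After op 3 (add /waa/s 19): {"ego":36,"uh":28,"waa":{"e":26,"m":51,"on":61,"rwp":75,"s":19},"y":{"e":42,"ihx":32,"u":20}}
After op 4 (replace /y/ihx 36): {"ego":36,"uh":28,"waa":{"e":26,"m":51,"on":61,"rwp":75,"s":19},"y":{"e":42,"ihx":36,"u":20}}
After op 5 (replace /waa/on 35): {"ego":36,"uh":28,"waa":{"e":26,"m":51,"on":35,"rwp":75,"s":19},"y":{"e":42,"ihx":36,"u":20}}
After op 6 (remove /ego): {"uh":28,"waa":{"e":26,"m":51,"on":35,"rwp":75,"s":19},"y":{"e":42,"ihx":36,"u":20}}
After op 7 (add /y/e 19): {"uh":28,"waa":{"e":26,"m":51,"on":35,"rwp":75,"s":19},"y":{"e":19,"ihx":36,"u":20}}
After op 8 (replace /y/e 27): {"uh":28,"waa":{"e":26,"m":51,"on":35,"rwp":75,"s":19},"y":{"e":27,"ihx":36,"u":20}}
After op 9 (add /yvo 7): {"uh":28,"waa":{"e":26,"m":51,"on":35,"rwp":75,"s":19},"y":{"e":27,"ihx":36,"u":20},"yvo":7}
After op 10 (replace /waa/e 0): {"uh":28,"waa":{"e":0,"m":51,"on":35,"rwp":75,"s":19},"y":{"e":27,"ihx":36,"u":20},"yvo":7}
After op 11 (replace /waa/e 32): {"uh":28,"waa":{"e":32,"m":51,"on":35,"rwp":75,"s":19},"y":{"e":27,"ihx":36,"u":20},"yvo":7}
After op 12 (replace /y 22): {"uh":28,"waa":{"e":32,"m":51,"on":35,"rwp":75,"s":19},"y":22,"yvo":7}
After op 13 (replace /waa/rwp 82): {"uh":28,"waa":{"e":32,"m":51,"on":35,"rwp":82,"s":19},"y":22,"yvo":7}
After op 14 (add /p 58): {"p":58,"uh":28,"waa":{"e":32,"m":51,"on":35,"rwp":82,"s":19},"y":22,"yvo":7}
After op 15 (add /mv 68): {"mv":68,"p":58,"uh":28,"waa":{"e":32,"m":51,"on":35,"rwp":82,"s":19},"y":22,"yvo":7}
After op 16 (add /i 15): {"i":15,"mv":68,"p":58,"uh":28,"waa":{"e":32,"m":51,"on":35,"rwp":82,"s":19},"y":22,"yvo":7}
Size at path /waa: 5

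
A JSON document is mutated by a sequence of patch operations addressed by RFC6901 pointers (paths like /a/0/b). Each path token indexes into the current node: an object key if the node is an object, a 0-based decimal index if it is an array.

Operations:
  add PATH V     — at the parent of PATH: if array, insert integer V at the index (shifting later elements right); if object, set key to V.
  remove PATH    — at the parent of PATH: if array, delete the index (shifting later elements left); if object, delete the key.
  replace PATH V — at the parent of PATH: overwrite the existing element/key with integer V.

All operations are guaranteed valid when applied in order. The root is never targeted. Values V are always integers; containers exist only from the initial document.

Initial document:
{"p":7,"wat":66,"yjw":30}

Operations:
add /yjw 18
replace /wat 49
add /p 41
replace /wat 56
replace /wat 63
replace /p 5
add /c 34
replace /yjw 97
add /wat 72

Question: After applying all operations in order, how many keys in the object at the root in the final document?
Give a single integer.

After op 1 (add /yjw 18): {"p":7,"wat":66,"yjw":18}
After op 2 (replace /wat 49): {"p":7,"wat":49,"yjw":18}
After op 3 (add /p 41): {"p":41,"wat":49,"yjw":18}
After op 4 (replace /wat 56): {"p":41,"wat":56,"yjw":18}
After op 5 (replace /wat 63): {"p":41,"wat":63,"yjw":18}
After op 6 (replace /p 5): {"p":5,"wat":63,"yjw":18}
After op 7 (add /c 34): {"c":34,"p":5,"wat":63,"yjw":18}
After op 8 (replace /yjw 97): {"c":34,"p":5,"wat":63,"yjw":97}
After op 9 (add /wat 72): {"c":34,"p":5,"wat":72,"yjw":97}
Size at the root: 4

Answer: 4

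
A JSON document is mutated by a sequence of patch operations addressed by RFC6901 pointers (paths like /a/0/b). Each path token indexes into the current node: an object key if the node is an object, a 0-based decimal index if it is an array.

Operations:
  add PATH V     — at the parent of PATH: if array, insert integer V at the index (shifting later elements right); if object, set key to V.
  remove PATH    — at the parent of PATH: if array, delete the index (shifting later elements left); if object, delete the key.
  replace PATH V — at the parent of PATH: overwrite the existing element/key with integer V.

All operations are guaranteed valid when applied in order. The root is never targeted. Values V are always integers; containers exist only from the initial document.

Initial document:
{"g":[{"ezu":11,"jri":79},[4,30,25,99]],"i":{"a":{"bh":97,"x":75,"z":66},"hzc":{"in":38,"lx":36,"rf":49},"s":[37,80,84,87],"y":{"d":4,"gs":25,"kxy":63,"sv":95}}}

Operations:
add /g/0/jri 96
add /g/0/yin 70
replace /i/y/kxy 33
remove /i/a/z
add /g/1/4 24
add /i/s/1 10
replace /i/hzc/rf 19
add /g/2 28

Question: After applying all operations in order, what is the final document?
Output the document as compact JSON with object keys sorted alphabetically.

After op 1 (add /g/0/jri 96): {"g":[{"ezu":11,"jri":96},[4,30,25,99]],"i":{"a":{"bh":97,"x":75,"z":66},"hzc":{"in":38,"lx":36,"rf":49},"s":[37,80,84,87],"y":{"d":4,"gs":25,"kxy":63,"sv":95}}}
After op 2 (add /g/0/yin 70): {"g":[{"ezu":11,"jri":96,"yin":70},[4,30,25,99]],"i":{"a":{"bh":97,"x":75,"z":66},"hzc":{"in":38,"lx":36,"rf":49},"s":[37,80,84,87],"y":{"d":4,"gs":25,"kxy":63,"sv":95}}}
After op 3 (replace /i/y/kxy 33): {"g":[{"ezu":11,"jri":96,"yin":70},[4,30,25,99]],"i":{"a":{"bh":97,"x":75,"z":66},"hzc":{"in":38,"lx":36,"rf":49},"s":[37,80,84,87],"y":{"d":4,"gs":25,"kxy":33,"sv":95}}}
After op 4 (remove /i/a/z): {"g":[{"ezu":11,"jri":96,"yin":70},[4,30,25,99]],"i":{"a":{"bh":97,"x":75},"hzc":{"in":38,"lx":36,"rf":49},"s":[37,80,84,87],"y":{"d":4,"gs":25,"kxy":33,"sv":95}}}
After op 5 (add /g/1/4 24): {"g":[{"ezu":11,"jri":96,"yin":70},[4,30,25,99,24]],"i":{"a":{"bh":97,"x":75},"hzc":{"in":38,"lx":36,"rf":49},"s":[37,80,84,87],"y":{"d":4,"gs":25,"kxy":33,"sv":95}}}
After op 6 (add /i/s/1 10): {"g":[{"ezu":11,"jri":96,"yin":70},[4,30,25,99,24]],"i":{"a":{"bh":97,"x":75},"hzc":{"in":38,"lx":36,"rf":49},"s":[37,10,80,84,87],"y":{"d":4,"gs":25,"kxy":33,"sv":95}}}
After op 7 (replace /i/hzc/rf 19): {"g":[{"ezu":11,"jri":96,"yin":70},[4,30,25,99,24]],"i":{"a":{"bh":97,"x":75},"hzc":{"in":38,"lx":36,"rf":19},"s":[37,10,80,84,87],"y":{"d":4,"gs":25,"kxy":33,"sv":95}}}
After op 8 (add /g/2 28): {"g":[{"ezu":11,"jri":96,"yin":70},[4,30,25,99,24],28],"i":{"a":{"bh":97,"x":75},"hzc":{"in":38,"lx":36,"rf":19},"s":[37,10,80,84,87],"y":{"d":4,"gs":25,"kxy":33,"sv":95}}}

Answer: {"g":[{"ezu":11,"jri":96,"yin":70},[4,30,25,99,24],28],"i":{"a":{"bh":97,"x":75},"hzc":{"in":38,"lx":36,"rf":19},"s":[37,10,80,84,87],"y":{"d":4,"gs":25,"kxy":33,"sv":95}}}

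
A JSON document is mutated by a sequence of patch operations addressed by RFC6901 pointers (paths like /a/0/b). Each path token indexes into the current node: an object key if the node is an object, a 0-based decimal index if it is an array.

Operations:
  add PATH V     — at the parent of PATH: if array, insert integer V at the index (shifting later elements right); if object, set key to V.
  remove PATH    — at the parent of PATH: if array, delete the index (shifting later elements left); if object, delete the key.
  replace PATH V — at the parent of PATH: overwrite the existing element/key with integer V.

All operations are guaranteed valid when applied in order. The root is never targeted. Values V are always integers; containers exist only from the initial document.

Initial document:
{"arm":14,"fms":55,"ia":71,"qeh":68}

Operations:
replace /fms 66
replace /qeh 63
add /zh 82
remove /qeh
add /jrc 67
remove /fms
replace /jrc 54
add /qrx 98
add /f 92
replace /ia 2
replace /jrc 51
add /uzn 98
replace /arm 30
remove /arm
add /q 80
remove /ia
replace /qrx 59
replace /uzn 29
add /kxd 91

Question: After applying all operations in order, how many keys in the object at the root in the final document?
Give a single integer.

Answer: 7

Derivation:
After op 1 (replace /fms 66): {"arm":14,"fms":66,"ia":71,"qeh":68}
After op 2 (replace /qeh 63): {"arm":14,"fms":66,"ia":71,"qeh":63}
After op 3 (add /zh 82): {"arm":14,"fms":66,"ia":71,"qeh":63,"zh":82}
After op 4 (remove /qeh): {"arm":14,"fms":66,"ia":71,"zh":82}
After op 5 (add /jrc 67): {"arm":14,"fms":66,"ia":71,"jrc":67,"zh":82}
After op 6 (remove /fms): {"arm":14,"ia":71,"jrc":67,"zh":82}
After op 7 (replace /jrc 54): {"arm":14,"ia":71,"jrc":54,"zh":82}
After op 8 (add /qrx 98): {"arm":14,"ia":71,"jrc":54,"qrx":98,"zh":82}
After op 9 (add /f 92): {"arm":14,"f":92,"ia":71,"jrc":54,"qrx":98,"zh":82}
After op 10 (replace /ia 2): {"arm":14,"f":92,"ia":2,"jrc":54,"qrx":98,"zh":82}
After op 11 (replace /jrc 51): {"arm":14,"f":92,"ia":2,"jrc":51,"qrx":98,"zh":82}
After op 12 (add /uzn 98): {"arm":14,"f":92,"ia":2,"jrc":51,"qrx":98,"uzn":98,"zh":82}
After op 13 (replace /arm 30): {"arm":30,"f":92,"ia":2,"jrc":51,"qrx":98,"uzn":98,"zh":82}
After op 14 (remove /arm): {"f":92,"ia":2,"jrc":51,"qrx":98,"uzn":98,"zh":82}
After op 15 (add /q 80): {"f":92,"ia":2,"jrc":51,"q":80,"qrx":98,"uzn":98,"zh":82}
After op 16 (remove /ia): {"f":92,"jrc":51,"q":80,"qrx":98,"uzn":98,"zh":82}
After op 17 (replace /qrx 59): {"f":92,"jrc":51,"q":80,"qrx":59,"uzn":98,"zh":82}
After op 18 (replace /uzn 29): {"f":92,"jrc":51,"q":80,"qrx":59,"uzn":29,"zh":82}
After op 19 (add /kxd 91): {"f":92,"jrc":51,"kxd":91,"q":80,"qrx":59,"uzn":29,"zh":82}
Size at the root: 7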